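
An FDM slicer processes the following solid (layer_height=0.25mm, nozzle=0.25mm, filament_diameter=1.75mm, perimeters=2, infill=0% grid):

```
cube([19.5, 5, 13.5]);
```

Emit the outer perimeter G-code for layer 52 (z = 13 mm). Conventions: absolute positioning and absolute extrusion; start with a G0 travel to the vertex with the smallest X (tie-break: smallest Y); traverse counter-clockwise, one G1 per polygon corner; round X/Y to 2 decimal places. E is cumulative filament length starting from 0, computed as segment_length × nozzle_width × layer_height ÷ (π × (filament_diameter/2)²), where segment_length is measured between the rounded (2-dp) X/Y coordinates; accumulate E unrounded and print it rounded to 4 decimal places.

G0 X0.00 Y0.00 Z13.00
G1 X19.50 Y0.00 E0.5067
G1 X19.50 Y5.00 E0.6366
G1 X0.00 Y5.00 E1.1433
G1 X0.00 Y0.00 E1.2732

At z = 13 mm: the cube (footprint 19.5×5) is included at this height. The outline is a single polygon with 4 vertices. Extrusion per mm of travel: 0.25 × 0.25 / (π × 0.875²) = 0.025984. Accumulating E over each segment gives final E = 1.2732.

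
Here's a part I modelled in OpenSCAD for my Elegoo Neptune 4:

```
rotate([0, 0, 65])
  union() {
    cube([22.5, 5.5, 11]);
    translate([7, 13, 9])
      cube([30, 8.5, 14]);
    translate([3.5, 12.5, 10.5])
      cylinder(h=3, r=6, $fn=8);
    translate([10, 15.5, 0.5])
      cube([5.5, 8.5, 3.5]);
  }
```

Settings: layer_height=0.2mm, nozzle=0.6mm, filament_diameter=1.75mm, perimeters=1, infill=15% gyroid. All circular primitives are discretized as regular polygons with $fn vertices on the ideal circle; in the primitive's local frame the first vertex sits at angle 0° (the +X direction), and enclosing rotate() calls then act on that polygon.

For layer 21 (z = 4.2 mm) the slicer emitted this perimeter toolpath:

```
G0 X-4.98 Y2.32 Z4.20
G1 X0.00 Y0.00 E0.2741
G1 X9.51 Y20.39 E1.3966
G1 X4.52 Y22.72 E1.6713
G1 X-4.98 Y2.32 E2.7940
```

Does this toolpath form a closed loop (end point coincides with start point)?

yes

Start point (G0): (-4.98, 2.32). End point (last G1): the path returns to the start — closed.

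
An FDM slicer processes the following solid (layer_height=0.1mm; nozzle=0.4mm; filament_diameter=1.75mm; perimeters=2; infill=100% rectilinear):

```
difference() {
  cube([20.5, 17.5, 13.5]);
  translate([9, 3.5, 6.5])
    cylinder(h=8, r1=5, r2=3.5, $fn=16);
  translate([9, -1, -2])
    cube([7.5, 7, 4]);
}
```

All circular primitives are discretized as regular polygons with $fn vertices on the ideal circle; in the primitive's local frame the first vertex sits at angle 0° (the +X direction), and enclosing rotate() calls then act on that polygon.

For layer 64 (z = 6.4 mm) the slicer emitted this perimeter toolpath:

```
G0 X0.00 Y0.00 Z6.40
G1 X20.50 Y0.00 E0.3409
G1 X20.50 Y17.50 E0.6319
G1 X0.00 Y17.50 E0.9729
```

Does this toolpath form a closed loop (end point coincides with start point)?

no

Start point (G0): (0.00, 0.00). End point (last G1): the path does not return to the start — open.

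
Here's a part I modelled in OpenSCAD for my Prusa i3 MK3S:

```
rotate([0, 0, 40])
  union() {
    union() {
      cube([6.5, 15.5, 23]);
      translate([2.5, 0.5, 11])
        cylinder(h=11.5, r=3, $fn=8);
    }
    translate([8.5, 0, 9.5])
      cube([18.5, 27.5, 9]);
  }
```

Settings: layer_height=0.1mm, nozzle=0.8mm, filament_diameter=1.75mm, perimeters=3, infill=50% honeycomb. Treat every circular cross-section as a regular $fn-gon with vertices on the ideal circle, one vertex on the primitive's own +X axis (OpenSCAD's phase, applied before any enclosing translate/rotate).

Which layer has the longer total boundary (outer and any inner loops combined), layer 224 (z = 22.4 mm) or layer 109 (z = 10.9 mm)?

Layer 224 (z = 22.4): the cube is present — its section is the full 6.5×15.5 rectangle (perimeter 44.00 mm); the cylinder at (2.5, 0.5): section is a regular 8-gon, circumradius r=3 (perimeter = 2·8·3.000·sin(180°/8) = 18.37 mm); Taking the union: the regions partially overlap (shared area 15.12 mm²), so the edge portions inside another operand are dropped and the merged outline is re-measured after clipping — boundary = 46.95 mm; the cube at (8.5, 0) is not intersected at this z (z outside [9.5, 18.5]); Taking the union: only the result so far is present, so the union is just that shape — boundary = 46.95 mm; (rotated 40° about Z; rotation is an isometry so areas/perimeters/island counts are preserved). So its perimeter = 46.95 mm. Layer 109 (z = 10.9): the 6.5×15.5 cube contributes its full rectangle (perimeter 44.00 mm); the cylinder at (2.5, 0.5) does not reach this height (z outside [11, 22.5]); Merging all regions: only the 6.5×15.5 cube is present, so the union is just that shape — boundary = 44.00 mm; the cube at (8.5, 0) is present — its section is the full 18.5×27.5 rectangle (perimeter 92.00 mm); Taking the union: the 2 present regions are separate (no shared area or edge), so areas and boundary lengths simply add and each stays a separate island — boundary = 136.00 mm; (whole slice rotated 40° about Z — lengths, areas and connectivity unchanged). So its perimeter = 136.00 mm. Layer 109 is larger (136.00 vs 46.95 mm).

layer 109 (z = 10.9 mm)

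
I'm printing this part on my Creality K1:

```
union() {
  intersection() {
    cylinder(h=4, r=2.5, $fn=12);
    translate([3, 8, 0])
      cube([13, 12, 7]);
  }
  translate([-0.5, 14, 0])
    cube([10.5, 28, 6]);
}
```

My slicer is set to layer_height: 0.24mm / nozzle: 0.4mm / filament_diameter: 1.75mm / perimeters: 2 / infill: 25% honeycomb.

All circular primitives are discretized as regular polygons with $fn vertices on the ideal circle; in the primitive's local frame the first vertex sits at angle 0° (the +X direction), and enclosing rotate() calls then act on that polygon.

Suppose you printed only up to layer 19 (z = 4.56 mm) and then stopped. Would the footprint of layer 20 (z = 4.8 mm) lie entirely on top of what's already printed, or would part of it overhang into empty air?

Compare the two slices. At z = 4.56: the cylinder is absent (z outside [0, 4]); the 13×12 cube at (3, 8) contributes its full rectangle (area 156.00 mm²); After intersecting: at least one operand is absent at this height, so nothing remains; the cube at (-0.5, 14) is present — its section is the full 10.5×28 rectangle (area 294.00 mm²); Combining (union): only the 10.5×28 cube at (-0.5, 14) is present, so the union is just that shape — area = 294.00 mm². At z = 4.8: the cylinder is absent (z outside [0, 4]); the cube at (3, 8) is present — its section is the full 13×12 rectangle (area 156.00 mm²); After intersecting: at least one operand is absent at this height, so nothing remains; the cube at (-0.5, 14) (footprint 10.5×28) is included at this height (area 294.00 mm²); Combining (union): only the 10.5×28 cube at (-0.5, 14) is present, so the union is just that shape — area = 294.00 mm². Checking containment: the cross-section at z = 4.8 is a subset of the cross-section at z = 4.56.

entirely on top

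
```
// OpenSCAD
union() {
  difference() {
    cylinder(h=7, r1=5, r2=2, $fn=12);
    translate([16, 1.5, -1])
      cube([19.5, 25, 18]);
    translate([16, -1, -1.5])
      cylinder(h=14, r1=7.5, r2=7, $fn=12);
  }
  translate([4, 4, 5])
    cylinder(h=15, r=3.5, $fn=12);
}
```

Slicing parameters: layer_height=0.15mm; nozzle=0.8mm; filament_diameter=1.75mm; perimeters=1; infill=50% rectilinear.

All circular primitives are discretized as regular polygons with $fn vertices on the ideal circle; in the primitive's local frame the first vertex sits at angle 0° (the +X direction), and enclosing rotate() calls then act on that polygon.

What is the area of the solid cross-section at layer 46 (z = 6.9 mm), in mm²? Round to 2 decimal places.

At z = 6.9 mm: the cone contributes a regular 12-gon of circumradius 2.043 (interpolated between r1=5 and r2=2 at t=0.986) (area = (12/2)·2.043²·sin(360°/12) = 12.52 mm²); the cube at (16, 1.5) (footprint 19.5×25) is included at this height (area 487.50 mm²); the cone at (16, -1) contributes a regular 12-gon of circumradius 7.200 (interpolated between r1=7.5 and r2=7 at t=0.600) (area = (12/2)·7.200²·sin(360°/12) = 155.52 mm²); Subtracting the remaining from the first: starting from the cone (12.52 mm²), the 19.5×25 cube at (16, 1.5) misses the remaining region (no effect); the cone at (16, -1) misses the remaining region (no effect) — area = 12.52 mm²; the cylinder at (4, 4): section is a regular 12-gon, circumradius r=3.5 (area = (12/2)·3.500²·sin(360°/12) = 36.75 mm²); Taking the union: the 2 present regions are separate (no shared area or edge), so areas and boundary lengths simply add and each stays a separate island — area = 49.27 mm². Overall, the cross-section has 2 separate islands. Net area = 49.27 mm².

49.27 mm²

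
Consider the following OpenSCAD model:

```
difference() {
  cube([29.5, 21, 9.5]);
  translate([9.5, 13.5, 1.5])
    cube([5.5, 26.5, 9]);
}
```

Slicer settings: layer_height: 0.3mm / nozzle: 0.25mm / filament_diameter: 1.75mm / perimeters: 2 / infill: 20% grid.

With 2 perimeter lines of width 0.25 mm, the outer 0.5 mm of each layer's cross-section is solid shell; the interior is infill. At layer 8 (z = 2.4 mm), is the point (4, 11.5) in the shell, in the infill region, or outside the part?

infill

At z = 2.4 mm: the 29.5×21 cube contributes its full rectangle; the 5.5×26.5 cube at (9.5, 13.5) contributes its full rectangle; After the difference (first − rest): starting from the 29.5×21 cube, the 5.5×26.5 cube at (9.5, 13.5) partially overlaps it — only the 41.25 mm² overlap (of its 145.75 mm²) is removed, clipping the outline — 1 connected region. Overall, the cross-section is a single solid region. The nearest boundary edge runs (0.00, 0.00)→(0.00, 21.00); distance from the point to it = 4.00 mm. The point is inside the cross-section and 4.00 mm from the nearest boundary — more than the 0.5 mm shell width (2 × 0.25), so it's in the infill interior.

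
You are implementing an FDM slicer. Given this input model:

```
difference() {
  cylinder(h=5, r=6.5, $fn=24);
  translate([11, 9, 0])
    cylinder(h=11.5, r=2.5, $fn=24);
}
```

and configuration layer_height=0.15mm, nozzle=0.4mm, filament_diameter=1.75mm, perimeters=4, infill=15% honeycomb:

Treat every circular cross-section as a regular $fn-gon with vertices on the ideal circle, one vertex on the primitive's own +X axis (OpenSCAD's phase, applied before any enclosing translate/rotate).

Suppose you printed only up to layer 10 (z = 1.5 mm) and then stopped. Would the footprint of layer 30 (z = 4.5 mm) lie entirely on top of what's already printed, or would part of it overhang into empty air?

Compare the two slices. At z = 1.5: the r=6.5 cylinder contributes a regular 24-gon of circumradius 6.5 (area = (24/2)·6.500²·sin(360°/24) = 131.22 mm²); the r=2.5 cylinder at (11, 9) gives a regular 24-gon of circumradius 2.5 (constant along its height) (area = (24/2)·2.500²·sin(360°/24) = 19.41 mm²); Taking the first minus the rest: starting from the r=6.5 cylinder (131.22 mm²), the r=2.5 cylinder at (11, 9) misses the remaining region (no effect) — area = 131.22 mm². At z = 4.5: the r=6.5 cylinder gives a regular 24-gon of circumradius 6.5 (constant along its height) (area = (24/2)·6.500²·sin(360°/24) = 131.22 mm²); the r=2.5 cylinder at (11, 9) gives a regular 24-gon of circumradius 2.5 (constant along its height) (area = (24/2)·2.500²·sin(360°/24) = 19.41 mm²); Taking the first minus the rest: starting from the r=6.5 cylinder (131.22 mm²), the r=2.5 cylinder at (11, 9) misses the remaining region (no effect) — area = 131.22 mm². Checking containment: the cross-section at z = 4.5 is a subset of the cross-section at z = 1.5.

entirely on top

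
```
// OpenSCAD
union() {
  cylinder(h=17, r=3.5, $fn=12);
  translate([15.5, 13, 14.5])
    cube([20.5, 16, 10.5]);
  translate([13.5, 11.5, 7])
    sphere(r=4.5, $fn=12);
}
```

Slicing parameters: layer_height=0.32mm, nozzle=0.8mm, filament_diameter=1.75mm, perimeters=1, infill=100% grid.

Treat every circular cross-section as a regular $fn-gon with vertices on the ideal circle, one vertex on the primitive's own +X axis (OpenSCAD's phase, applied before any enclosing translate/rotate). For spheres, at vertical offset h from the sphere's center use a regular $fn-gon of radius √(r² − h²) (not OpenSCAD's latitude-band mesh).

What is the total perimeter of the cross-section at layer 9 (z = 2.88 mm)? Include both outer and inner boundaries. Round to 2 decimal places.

32.98 mm

At z = 2.88 mm: the cylinder: section is a regular 12-gon, circumradius r=3.5 (perimeter = 2·12·3.500·sin(180°/12) = 21.74 mm); the cube at (15.5, 13) is absent (z outside [14.5, 25]); the sphere at (13.5, 11.5): section is a regular 12-gon, circumradius = √(r²−h²) = √(4.5²−4.12²) = 1.810 (perimeter = 2·12·1.810·sin(180°/12) = 11.24 mm); Merging all regions: the 2 present regions are separate (no shared area or edge), so areas and boundary lengths simply add and each stays a separate island — boundary = 32.98 mm. Overall, the cross-section has 2 separate islands. Total boundary length (outer) = 32.98 mm.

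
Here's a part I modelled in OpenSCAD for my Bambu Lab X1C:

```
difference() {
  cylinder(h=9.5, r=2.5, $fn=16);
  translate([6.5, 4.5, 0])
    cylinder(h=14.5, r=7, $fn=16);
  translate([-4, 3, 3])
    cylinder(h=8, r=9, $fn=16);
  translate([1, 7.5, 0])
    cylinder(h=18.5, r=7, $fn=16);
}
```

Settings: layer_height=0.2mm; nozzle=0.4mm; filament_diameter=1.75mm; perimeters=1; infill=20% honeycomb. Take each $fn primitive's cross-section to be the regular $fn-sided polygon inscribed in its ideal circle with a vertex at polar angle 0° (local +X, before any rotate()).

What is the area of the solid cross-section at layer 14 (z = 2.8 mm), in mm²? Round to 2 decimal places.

At z = 2.8 mm: the r=2.5 cylinder gives a regular 16-gon of circumradius 2.5 (constant along its height) (area = (16/2)·2.500²·sin(360°/16) = 19.13 mm²); the r=7 cylinder at (6.5, 4.5) contributes a regular 16-gon of circumradius 7 (area = (16/2)·7.000²·sin(360°/16) = 150.01 mm²); the cylinder at (-4, 3) does not reach this height (z outside [3, 11]); the cylinder at (1, 7.5): section is a regular 16-gon, circumradius r=7 (area = (16/2)·7.000²·sin(360°/16) = 150.01 mm²); Taking the first minus the rest: starting from the r=2.5 cylinder (19.13 mm²), the r=7 cylinder at (6.5, 4.5) partially overlaps it — only the 4.33 mm² overlap (of its 150.01 mm²) is removed, clipping the outline; the r=7 cylinder at (1, 7.5) partially overlaps it — only the 3.02 mm² overlap (of its 150.01 mm²) is removed, clipping the outline — area = 11.79 mm². Overall, the cross-section is a single solid region. Net area = 11.79 mm².

11.79 mm²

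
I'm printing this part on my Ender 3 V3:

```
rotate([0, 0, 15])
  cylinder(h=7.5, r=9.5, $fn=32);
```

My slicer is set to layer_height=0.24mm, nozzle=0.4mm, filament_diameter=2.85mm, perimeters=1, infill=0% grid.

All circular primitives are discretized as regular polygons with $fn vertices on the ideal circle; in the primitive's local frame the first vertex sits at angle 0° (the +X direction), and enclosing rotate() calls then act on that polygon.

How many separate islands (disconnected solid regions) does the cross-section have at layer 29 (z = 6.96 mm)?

At z = 6.96 mm: the r=9.5 cylinder contributes a regular 32-gon of circumradius 9.5; (rotated 15° about Z; rotation is an isometry so areas/perimeters/island counts are preserved). Overall, the cross-section is a single solid region. Island count = 1.

1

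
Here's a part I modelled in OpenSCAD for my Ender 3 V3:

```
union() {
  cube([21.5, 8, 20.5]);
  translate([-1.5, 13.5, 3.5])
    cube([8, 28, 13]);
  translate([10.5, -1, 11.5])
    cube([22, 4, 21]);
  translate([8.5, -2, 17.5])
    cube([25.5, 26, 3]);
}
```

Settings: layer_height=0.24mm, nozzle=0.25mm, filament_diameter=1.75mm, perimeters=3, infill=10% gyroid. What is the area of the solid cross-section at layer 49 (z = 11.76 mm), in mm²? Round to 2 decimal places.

451.00 mm²

At z = 11.76 mm: the cube (footprint 21.5×8) is included at this height (area 172.00 mm²); the cube at (-1.5, 13.5) (footprint 8×28) is included at this height (area 224.00 mm²); the 22×4 cube at (10.5, -1) contributes its full rectangle (area 88.00 mm²); the cube at (8.5, -2) does not reach this height (z outside [17.5, 20.5]); Merging all regions: the regions partially overlap — summed areas 484.00 mm² minus the doubly-counted overlap 33.00 mm² gives 451.00 mm² — area = 451.00 mm². Overall, the cross-section has 2 separate islands. Net area = 451.00 mm².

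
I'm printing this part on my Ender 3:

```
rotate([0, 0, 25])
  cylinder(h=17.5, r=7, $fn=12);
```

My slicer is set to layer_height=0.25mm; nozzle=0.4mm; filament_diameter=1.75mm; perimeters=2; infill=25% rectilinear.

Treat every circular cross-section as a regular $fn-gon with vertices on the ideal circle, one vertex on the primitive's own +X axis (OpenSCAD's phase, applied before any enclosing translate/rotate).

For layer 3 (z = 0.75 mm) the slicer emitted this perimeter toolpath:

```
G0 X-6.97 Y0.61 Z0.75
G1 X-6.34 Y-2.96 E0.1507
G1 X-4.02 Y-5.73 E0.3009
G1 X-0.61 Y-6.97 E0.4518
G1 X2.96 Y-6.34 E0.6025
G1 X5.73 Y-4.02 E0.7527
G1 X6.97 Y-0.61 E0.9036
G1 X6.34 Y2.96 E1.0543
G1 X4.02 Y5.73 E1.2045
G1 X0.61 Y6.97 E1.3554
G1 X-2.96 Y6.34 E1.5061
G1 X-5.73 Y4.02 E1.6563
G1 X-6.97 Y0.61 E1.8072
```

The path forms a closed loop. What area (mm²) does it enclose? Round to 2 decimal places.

146.90 mm²

Apply the shoelace formula to the sequence of (X, Y) vertices; enclosed area = 146.90 mm².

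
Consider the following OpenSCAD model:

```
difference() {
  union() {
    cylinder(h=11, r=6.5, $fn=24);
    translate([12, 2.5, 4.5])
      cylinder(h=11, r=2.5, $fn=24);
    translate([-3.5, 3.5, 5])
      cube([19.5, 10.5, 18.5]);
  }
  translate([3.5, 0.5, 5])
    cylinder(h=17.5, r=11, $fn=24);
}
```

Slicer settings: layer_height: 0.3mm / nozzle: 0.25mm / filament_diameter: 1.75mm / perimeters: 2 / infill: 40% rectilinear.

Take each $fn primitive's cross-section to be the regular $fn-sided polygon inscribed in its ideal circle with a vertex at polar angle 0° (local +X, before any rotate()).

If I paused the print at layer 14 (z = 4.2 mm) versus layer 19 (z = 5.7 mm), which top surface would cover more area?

layer 14 (z = 4.2 mm)

Layer 14 (z = 4.2): the r=6.5 cylinder gives a regular 24-gon of circumradius 6.5 (constant along its height) (area = (24/2)·6.500²·sin(360°/24) = 131.22 mm²); the cylinder at (12, 2.5) is not intersected at this z (z outside [4.5, 15.5]); the cube at (-3.5, 3.5) is not intersected at this z (z outside [5, 23.5]); Combining (union): only the r=6.5 cylinder is present, so the union is just that shape — area = 131.22 mm²; the cylinder at (3.5, 0.5) is not intersected at this z (z outside [5, 22.5]); Taking the first minus the rest: none of the subtracted shapes is present at this height, so the result so far is unchanged — area = 131.22 mm². So its area = 131.22 mm². Layer 19 (z = 5.7): the r=6.5 cylinder gives a regular 24-gon of circumradius 6.5 (constant along its height) (area = (24/2)·6.500²·sin(360°/24) = 131.22 mm²); the cylinder at (12, 2.5): section is a regular 24-gon, circumradius r=2.5 (area = (24/2)·2.500²·sin(360°/24) = 19.41 mm²); the cube at (-3.5, 3.5) (footprint 19.5×10.5) is included at this height (area 204.75 mm²); Merging all regions: the regions partially overlap — summed areas 355.38 mm² minus the doubly-counted overlap 25.43 mm² gives 329.95 mm² — area = 329.95 mm²; the r=11 cylinder at (3.5, 0.5) gives a regular 24-gon of circumradius 11 (constant along its height) (area = (24/2)·11.000²·sin(360°/24) = 375.81 mm²); Subtracting the remaining from the first: starting from the result so far (329.95 mm²), the r=11 cylinder at (3.5, 0.5) partially overlaps it — only the 236.32 mm² overlap (of its 375.81 mm²) is removed, clipping the outline — area = 93.63 mm². So its area = 93.63 mm². Layer 14 is larger (131.22 vs 93.63 mm²).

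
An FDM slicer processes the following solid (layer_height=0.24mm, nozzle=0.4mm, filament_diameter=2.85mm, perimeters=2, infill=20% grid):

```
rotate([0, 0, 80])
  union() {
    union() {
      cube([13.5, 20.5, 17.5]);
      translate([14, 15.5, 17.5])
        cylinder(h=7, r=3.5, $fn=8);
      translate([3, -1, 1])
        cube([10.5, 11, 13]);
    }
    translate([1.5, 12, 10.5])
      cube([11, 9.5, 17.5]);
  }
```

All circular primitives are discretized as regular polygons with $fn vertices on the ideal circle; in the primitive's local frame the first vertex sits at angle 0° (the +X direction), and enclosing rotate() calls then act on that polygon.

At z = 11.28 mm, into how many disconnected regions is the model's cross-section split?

1

At z = 11.28 mm: the cube is present — its section is the full 13.5×20.5 rectangle; the cylinder at (14, 15.5) is not intersected at this z (z outside [17.5, 24.5]); the 10.5×11 cube at (3, -1) contributes its full rectangle; Taking the union: the regions partially overlap (shared area 105.00 mm²), so overlapping operands fuse into one piece — 1 connected region; the cube at (1.5, 12) is present — its section is the full 11×9.5 rectangle; Combining (union): the regions partially overlap (shared area 93.50 mm²), so overlapping operands fuse into one piece — 1 connected region; (rotated 80° about Z; rotation is an isometry so areas/perimeters/island counts are preserved). The result has 1 disconnected region.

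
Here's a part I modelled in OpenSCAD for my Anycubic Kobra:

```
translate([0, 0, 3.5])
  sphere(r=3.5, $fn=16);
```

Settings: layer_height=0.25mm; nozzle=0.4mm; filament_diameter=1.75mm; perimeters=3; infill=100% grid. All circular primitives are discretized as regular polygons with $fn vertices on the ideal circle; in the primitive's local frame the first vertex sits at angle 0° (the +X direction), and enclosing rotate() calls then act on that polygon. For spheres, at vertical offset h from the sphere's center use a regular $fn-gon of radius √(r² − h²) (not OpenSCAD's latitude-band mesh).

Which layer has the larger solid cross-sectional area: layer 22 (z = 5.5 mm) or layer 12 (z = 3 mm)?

layer 12 (z = 3 mm)

Layer 22 (z = 5.5): the r=3.5 sphere slices to a regular 16-gon of circumradius 2.872 (√(r²−h²) with h=2 from center) (area = (16/2)·2.872²·sin(360°/16) = 25.26 mm²). So its area = 25.26 mm². Layer 12 (z = 3): the r=3.5 sphere contributes a regular 16-gon of circumradius √(3.5²−0.5²) = 3.464 (area = (16/2)·3.464²·sin(360°/16) = 36.74 mm²). So its area = 36.74 mm². Layer 12 is larger (36.74 vs 25.26 mm²).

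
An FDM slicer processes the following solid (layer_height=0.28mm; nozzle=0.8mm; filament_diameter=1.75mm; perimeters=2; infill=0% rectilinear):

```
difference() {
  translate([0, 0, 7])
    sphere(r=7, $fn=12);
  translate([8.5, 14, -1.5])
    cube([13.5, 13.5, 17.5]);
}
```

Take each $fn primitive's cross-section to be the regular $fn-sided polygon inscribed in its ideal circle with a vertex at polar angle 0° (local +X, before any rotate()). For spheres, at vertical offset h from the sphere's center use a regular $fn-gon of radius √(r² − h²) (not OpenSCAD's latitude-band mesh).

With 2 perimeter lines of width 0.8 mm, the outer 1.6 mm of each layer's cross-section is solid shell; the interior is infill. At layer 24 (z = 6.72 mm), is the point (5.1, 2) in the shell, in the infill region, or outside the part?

At z = 6.72 mm: the r=7 sphere slices to a regular 12-gon of circumradius 6.994 (√(r²−h²) with h=0.28 from center); the 13.5×13.5 cube at (8.5, 14) contributes its full rectangle; After the difference (first − rest): starting from the r=7 sphere, the 13.5×13.5 cube at (8.5, 14) misses the remaining region (no effect) — 1 connected region. Overall, the cross-section is a single solid region. The nearest boundary edge runs (6.06, 3.50)→(6.99, 0.00); distance from the point to it = 1.31 mm. The point is inside the cross-section, 1.31 mm from the nearest boundary — within the 1.6 mm shell band (2 × 0.8).

shell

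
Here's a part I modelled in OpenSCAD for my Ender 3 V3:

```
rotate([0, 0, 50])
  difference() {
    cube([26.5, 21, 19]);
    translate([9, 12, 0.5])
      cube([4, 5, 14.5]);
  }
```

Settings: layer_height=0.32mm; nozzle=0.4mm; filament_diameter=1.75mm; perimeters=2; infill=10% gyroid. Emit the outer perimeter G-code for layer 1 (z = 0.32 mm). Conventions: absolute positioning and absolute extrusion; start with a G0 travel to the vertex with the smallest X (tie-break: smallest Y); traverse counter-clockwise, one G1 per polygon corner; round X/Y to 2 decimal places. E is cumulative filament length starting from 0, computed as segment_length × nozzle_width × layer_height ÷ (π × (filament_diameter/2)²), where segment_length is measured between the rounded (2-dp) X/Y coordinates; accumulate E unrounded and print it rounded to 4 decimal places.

G0 X-16.09 Y13.50 Z0.32
G1 X0.00 Y0.00 E1.1177
G1 X17.03 Y20.30 E2.5278
G1 X0.95 Y33.80 E3.6451
G1 X-16.09 Y13.50 E5.0555

At z = 0.32 mm: the 26.5×21 cube contributes its full rectangle; the cube at (9, 12) does not reach this height (z outside [0.5, 15]); After the difference (first − rest): none of the subtracted shapes is present at this height, so the 26.5×21 cube is unchanged — 1 connected region; (rotated 50° about Z; rotation is an isometry so areas/perimeters/island counts are preserved). The outline is a single polygon with 4 vertices. Extrusion per mm of travel: 0.4 × 0.32 / (π × 0.875²) = 0.053216. Accumulating E over each segment gives final E = 5.0555.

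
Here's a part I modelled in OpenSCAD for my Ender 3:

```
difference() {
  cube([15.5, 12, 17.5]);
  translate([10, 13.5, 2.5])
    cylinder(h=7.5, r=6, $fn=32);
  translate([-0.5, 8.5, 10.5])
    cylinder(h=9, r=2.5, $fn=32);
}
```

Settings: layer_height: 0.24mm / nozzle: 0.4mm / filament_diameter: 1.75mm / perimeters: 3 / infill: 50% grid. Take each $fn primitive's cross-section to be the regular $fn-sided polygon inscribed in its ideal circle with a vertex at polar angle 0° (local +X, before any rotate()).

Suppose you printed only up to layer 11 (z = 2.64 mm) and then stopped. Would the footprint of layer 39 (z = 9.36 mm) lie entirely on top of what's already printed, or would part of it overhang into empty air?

Compare the two slices. At z = 2.64: the cube is present — its section is the full 15.5×12 rectangle (area 186.00 mm²); the cylinder at (10, 13.5): section is a regular 32-gon, circumradius r=6 (area = (32/2)·6.000²·sin(360°/32) = 112.37 mm²); the cylinder at (-0.5, 8.5) does not reach this height (z outside [10.5, 19.5]); After the difference (first − rest): starting from the 15.5×12 cube (186.00 mm²), the r=6 cylinder at (10, 13.5) partially overlaps it — only the 38.30 mm² overlap (of its 112.37 mm²) is removed, clipping the outline — area = 147.70 mm². At z = 9.36: the cube (footprint 15.5×12) is included at this height (area 186.00 mm²); the r=6 cylinder at (10, 13.5) contributes a regular 32-gon of circumradius 6 (area = (32/2)·6.000²·sin(360°/32) = 112.37 mm²); the cylinder at (-0.5, 8.5) is absent (z outside [10.5, 19.5]); Subtracting the remaining from the first: starting from the 15.5×12 cube (186.00 mm²), the r=6 cylinder at (10, 13.5) partially overlaps it — only the 38.30 mm² overlap (of its 112.37 mm²) is removed, clipping the outline — area = 147.70 mm². Checking containment: the cross-section at z = 9.36 is a subset of the cross-section at z = 2.64.

entirely on top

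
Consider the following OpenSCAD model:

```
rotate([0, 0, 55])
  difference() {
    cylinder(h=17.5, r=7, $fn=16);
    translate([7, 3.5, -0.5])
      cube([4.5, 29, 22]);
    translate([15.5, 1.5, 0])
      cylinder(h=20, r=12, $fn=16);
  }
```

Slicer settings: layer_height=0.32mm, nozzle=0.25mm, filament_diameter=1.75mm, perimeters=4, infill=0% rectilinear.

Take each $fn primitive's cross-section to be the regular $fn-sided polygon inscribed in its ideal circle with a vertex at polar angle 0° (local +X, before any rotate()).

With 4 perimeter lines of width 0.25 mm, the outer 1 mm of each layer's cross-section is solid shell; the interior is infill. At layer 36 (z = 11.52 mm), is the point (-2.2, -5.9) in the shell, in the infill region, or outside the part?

shell

At z = 11.52 mm: the r=7 cylinder contributes a regular 16-gon of circumradius 7; the cube at (7, 3.5) is present — its section is the full 4.5×29 rectangle; the cylinder at (15.5, 1.5): section is a regular 16-gon, circumradius r=12; After the difference (first − rest): starting from the r=7 cylinder, the 4.5×29 cube at (7, 3.5) misses the remaining region (no effect); the r=12 cylinder at (15.5, 1.5) partially overlaps it — only the 21.58 mm² overlap (of its 440.85 mm²) is removed, clipping the outline — 1 connected region; (rotated 55° about Z; rotation is an isometry so areas/perimeters/island counts are preserved). Overall, the cross-section is a single solid region. Undo the 55° rotation: the query point maps to (-6.095, -1.582) in the un-rotated model frame. The nearest boundary edge runs (-6.47, -2.68)→(-7.00, 0.00); distance from the point to it = 0.58 mm. The point is inside the cross-section, 0.58 mm from the nearest boundary — within the 1 mm shell band (4 × 0.25).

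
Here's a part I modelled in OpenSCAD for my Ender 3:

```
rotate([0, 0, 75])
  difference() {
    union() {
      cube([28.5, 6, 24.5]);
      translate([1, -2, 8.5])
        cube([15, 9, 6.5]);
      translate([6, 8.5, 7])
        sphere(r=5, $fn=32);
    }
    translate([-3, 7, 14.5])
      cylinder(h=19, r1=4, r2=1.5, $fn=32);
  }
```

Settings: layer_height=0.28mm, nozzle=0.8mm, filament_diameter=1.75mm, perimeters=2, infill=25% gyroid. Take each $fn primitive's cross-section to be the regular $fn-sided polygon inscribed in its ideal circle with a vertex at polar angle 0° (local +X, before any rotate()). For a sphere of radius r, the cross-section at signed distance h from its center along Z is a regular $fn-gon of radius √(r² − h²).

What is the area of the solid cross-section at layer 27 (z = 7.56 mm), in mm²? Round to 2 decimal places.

233.19 mm²

At z = 7.56 mm: the cube (footprint 28.5×6) is included at this height (area 171.00 mm²); the cube at (1, -2) is not intersected at this z (z outside [8.5, 15]); the r=5 sphere at (6, 8.5) contributes a regular 32-gon of circumradius √(5²−0.56²) = 4.969 (area = (32/2)·4.969²·sin(360°/32) = 77.06 mm²); Combining (union): the regions partially overlap — summed areas 248.06 mm² minus the doubly-counted overlap 14.86 mm² gives 233.19 mm² — area = 233.19 mm²; the cone at (-3, 7) is absent (z outside [14.5, 33.5]); Taking the first minus the rest: none of the subtracted shapes is present at this height, so the result so far is unchanged — area = 233.19 mm²; (whole slice rotated 75° about Z — lengths, areas and connectivity unchanged). Overall, the cross-section is a single solid region. Net area = 233.19 mm².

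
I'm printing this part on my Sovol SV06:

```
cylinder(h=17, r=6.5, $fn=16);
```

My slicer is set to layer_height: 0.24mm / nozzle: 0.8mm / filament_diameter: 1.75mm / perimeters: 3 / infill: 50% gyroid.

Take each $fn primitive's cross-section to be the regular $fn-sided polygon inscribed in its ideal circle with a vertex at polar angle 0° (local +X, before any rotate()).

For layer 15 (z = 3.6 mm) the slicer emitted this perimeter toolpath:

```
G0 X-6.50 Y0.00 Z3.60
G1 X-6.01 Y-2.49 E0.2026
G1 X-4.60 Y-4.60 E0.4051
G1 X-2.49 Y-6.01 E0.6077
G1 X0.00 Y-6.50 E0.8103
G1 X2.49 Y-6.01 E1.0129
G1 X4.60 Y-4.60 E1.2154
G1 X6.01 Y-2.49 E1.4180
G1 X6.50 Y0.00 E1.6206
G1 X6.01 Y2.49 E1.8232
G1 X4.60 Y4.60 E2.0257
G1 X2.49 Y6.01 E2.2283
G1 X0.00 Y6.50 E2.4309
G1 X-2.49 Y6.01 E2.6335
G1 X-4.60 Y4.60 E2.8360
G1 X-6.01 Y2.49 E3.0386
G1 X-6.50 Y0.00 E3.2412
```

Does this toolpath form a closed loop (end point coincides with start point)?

yes

Start point (G0): (-6.50, 0.00). End point (last G1): the path returns to the start — closed.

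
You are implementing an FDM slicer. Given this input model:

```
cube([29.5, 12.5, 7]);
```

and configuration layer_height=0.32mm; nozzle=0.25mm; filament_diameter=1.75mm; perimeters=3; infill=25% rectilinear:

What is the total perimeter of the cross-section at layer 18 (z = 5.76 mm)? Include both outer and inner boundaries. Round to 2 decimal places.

84.00 mm

At z = 5.76 mm: the cube (footprint 29.5×12.5) is included at this height (perimeter 84.00 mm). Overall, the cross-section is a single solid region. Total boundary length (outer) = 84.00 mm.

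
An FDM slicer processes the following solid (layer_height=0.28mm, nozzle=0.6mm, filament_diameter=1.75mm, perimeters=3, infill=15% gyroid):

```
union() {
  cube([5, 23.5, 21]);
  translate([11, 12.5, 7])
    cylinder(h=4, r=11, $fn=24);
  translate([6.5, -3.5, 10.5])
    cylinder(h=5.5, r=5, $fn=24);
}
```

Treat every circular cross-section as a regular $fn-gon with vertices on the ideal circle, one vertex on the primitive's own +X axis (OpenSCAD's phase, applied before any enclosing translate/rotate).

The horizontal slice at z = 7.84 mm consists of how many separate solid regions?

1

At z = 7.84 mm: the cube is present — its section is the full 5×23.5 rectangle; the cylinder at (11, 12.5): section is a regular 24-gon, circumradius r=11; the cylinder at (6.5, -3.5) does not reach this height (z outside [10.5, 16]); Merging all regions: the regions partially overlap (shared area 63.54 mm²), so overlapping operands fuse into one piece — 1 connected region. The result has 1 disconnected region.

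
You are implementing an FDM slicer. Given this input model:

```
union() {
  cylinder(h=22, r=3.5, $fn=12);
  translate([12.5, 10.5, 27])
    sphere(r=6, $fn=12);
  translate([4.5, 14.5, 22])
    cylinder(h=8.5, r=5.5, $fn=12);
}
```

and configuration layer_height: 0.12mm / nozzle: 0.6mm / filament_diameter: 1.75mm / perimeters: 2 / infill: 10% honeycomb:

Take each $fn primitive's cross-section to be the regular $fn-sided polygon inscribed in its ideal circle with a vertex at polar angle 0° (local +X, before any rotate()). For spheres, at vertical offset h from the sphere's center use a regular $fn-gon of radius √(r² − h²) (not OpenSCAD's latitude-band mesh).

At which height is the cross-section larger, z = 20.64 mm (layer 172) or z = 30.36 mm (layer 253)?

layer 253 (z = 30.36 mm)

Layer 172 (z = 20.64): the r=3.5 cylinder contributes a regular 12-gon of circumradius 3.5 (area = (12/2)·3.500²·sin(360°/12) = 36.75 mm²); the sphere at (12.5, 10.5) is not intersected at this z (|z−center|=6.360 > r=6); the cylinder at (4.5, 14.5) is not intersected at this z (z outside [22, 30.5]); Combining (union): only the r=3.5 cylinder is present, so the union is just that shape — area = 36.75 mm². So its area = 36.75 mm². Layer 253 (z = 30.36): the cylinder is absent (z outside [0, 22]); the r=6 sphere at (12.5, 10.5) slices to a regular 12-gon of circumradius 4.971 (√(r²−h²) with h=3.36 from center) (area = (12/2)·4.971²·sin(360°/12) = 74.13 mm²); the r=5.5 cylinder at (4.5, 14.5) gives a regular 12-gon of circumradius 5.5 (constant along its height) (area = (12/2)·5.500²·sin(360°/12) = 90.75 mm²); Merging all regions: the regions partially overlap — summed areas 164.88 mm² minus the doubly-counted overlap 4.31 mm² gives 160.57 mm² — area = 160.57 mm². So its area = 160.57 mm². Layer 253 is larger (160.57 vs 36.75 mm²).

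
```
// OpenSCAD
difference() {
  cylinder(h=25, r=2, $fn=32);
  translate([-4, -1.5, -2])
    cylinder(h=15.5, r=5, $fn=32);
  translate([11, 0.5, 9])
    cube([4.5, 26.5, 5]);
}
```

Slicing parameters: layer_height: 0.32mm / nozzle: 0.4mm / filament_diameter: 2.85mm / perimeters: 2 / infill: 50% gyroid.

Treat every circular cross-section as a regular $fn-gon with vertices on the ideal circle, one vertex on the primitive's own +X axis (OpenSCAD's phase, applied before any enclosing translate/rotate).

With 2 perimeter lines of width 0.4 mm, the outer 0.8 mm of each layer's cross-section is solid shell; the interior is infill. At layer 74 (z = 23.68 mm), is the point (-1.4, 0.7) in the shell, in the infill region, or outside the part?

shell

At z = 23.68 mm: the r=2 cylinder contributes a regular 32-gon of circumradius 2; the cylinder at (-4, -1.5) is not intersected at this z (z outside [-2, 13.5]); the cube at (11, 0.5) is absent (z outside [9, 14]); Taking the first minus the rest: none of the subtracted shapes is present at this height, so the r=2 cylinder is unchanged — 1 connected region. Overall, the cross-section is a single solid region. The nearest boundary edge runs (-1.66, 1.11)→(-1.85, 0.77); distance from the point to it = 0.43 mm. The point is inside the cross-section, 0.43 mm from the nearest boundary — within the 0.8 mm shell band (2 × 0.4).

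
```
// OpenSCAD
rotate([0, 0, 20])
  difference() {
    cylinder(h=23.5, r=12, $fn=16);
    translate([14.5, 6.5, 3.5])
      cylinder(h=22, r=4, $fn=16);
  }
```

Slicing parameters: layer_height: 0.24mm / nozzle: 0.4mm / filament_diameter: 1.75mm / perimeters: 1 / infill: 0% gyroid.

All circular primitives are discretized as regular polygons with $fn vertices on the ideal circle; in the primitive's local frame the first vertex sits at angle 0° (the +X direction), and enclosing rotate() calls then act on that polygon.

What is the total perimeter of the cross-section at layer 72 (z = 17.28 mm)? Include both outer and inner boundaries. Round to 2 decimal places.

At z = 17.28 mm: the cylinder: section is a regular 16-gon, circumradius r=12 (perimeter = 2·16·12.000·sin(180°/16) = 74.91 mm); the r=4 cylinder at (14.5, 6.5) contributes a regular 16-gon of circumradius 4 (perimeter = 2·16·4.000·sin(180°/16) = 24.97 mm); After the difference (first − rest): starting from the r=12 cylinder, the r=4 cylinder at (14.5, 6.5) partially overlaps it — only the 0.01 mm² overlap (of its 48.98 mm²) is removed, clipping the outline — boundary = 74.91 mm; (rotated 20° about Z; rotation is an isometry so areas/perimeters/island counts are preserved). Overall, the cross-section is a single solid region. Total boundary length (outer) = 74.91 mm.

74.91 mm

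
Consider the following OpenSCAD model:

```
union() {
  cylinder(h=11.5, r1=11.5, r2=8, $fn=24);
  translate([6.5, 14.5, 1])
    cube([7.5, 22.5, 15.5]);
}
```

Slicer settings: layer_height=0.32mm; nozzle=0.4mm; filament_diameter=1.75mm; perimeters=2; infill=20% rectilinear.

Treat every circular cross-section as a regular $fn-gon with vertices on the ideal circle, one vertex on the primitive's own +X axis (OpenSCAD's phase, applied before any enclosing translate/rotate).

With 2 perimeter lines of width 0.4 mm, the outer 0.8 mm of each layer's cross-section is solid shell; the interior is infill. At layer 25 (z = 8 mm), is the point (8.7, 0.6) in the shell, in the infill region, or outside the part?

At z = 8 mm: the cone (r1=11.5→r2=8) has section circumradius 9.065 here — a regular 24-gon; the 7.5×22.5 cube at (6.5, 14.5) contributes its full rectangle; Combining (union): the 2 present regions are separate (no shared area or edge), so areas and boundary lengths simply add and each stays a separate island — 2 connected regions. Overall, the cross-section has 2 separate islands. The nearest boundary edge runs (8.76, 2.35)→(9.07, 0.00); distance from the point to it = 0.28 mm. (Shell/infill is judged within the island containing the point — the largest one.) The point is inside the cross-section, 0.28 mm from the nearest boundary — within the 0.8 mm shell band (2 × 0.4).

shell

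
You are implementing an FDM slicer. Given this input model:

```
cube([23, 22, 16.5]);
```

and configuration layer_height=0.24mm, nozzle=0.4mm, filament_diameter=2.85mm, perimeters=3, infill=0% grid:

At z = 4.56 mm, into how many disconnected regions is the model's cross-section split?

At z = 4.56 mm: the 23×22 cube contributes its full rectangle. The result has 1 disconnected region.

1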